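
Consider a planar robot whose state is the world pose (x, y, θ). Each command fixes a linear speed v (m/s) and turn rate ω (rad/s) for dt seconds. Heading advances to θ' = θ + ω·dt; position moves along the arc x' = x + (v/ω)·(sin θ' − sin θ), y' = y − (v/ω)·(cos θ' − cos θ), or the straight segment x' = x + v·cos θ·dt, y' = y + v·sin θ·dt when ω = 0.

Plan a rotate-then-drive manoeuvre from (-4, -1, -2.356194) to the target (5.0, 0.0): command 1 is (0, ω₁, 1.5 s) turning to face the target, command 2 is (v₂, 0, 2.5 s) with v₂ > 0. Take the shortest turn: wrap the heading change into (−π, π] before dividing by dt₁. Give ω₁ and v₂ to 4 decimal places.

heading to target = atan2(0−-1, 5−-4) = 0.1107
Δθ = wrap(0.1107 − -2.3562) = 2.4669; ω₁ = Δθ/dt₁ = 1.6446
distance = √((5−-4)² + (0−-1)²) = 9.0554; v₂ = distance/dt₂ = 3.6222

ω₁ = 1.6446, v₂ = 3.6222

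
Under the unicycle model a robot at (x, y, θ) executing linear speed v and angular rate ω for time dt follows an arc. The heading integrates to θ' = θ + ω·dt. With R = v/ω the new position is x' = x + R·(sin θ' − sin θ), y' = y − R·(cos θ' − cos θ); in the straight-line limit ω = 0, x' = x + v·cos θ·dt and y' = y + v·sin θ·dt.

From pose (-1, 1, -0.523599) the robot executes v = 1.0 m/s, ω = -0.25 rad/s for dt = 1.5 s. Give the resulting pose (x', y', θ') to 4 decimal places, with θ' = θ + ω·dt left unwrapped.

(0.1298, 0.0267, -0.8986)

θ' = -0.5236 + -0.25·1.5 = -0.8986
R = v/ω = 1.0/-0.25 = -4.0000
x' = -1 + -4.0000·(sin -0.8986 − sin -0.5236) = 0.1298
y' = 1 − -4.0000·(cos -0.8986 − cos -0.5236) = 0.0267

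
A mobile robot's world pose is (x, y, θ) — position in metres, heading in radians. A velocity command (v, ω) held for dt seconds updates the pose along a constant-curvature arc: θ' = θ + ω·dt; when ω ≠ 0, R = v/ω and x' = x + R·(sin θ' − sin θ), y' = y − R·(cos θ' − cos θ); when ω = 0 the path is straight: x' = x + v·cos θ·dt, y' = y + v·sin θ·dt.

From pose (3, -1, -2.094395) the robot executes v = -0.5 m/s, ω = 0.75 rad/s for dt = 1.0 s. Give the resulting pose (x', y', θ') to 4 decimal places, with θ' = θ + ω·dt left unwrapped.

(3.0723, -0.5170, -1.3444)

θ' = -2.0944 + 0.75·1.0 = -1.3444
R = v/ω = -0.5/0.75 = -0.6667
x' = 3 + -0.6667·(sin -1.3444 − sin -2.0944) = 3.0723
y' = -1 − -0.6667·(cos -1.3444 − cos -2.0944) = -0.5170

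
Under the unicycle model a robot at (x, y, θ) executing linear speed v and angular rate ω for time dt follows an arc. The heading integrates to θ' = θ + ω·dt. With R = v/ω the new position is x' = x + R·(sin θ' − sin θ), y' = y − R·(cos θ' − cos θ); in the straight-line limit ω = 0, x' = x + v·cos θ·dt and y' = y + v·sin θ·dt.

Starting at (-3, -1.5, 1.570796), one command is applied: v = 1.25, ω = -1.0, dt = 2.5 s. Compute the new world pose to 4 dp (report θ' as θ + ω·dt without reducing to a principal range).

θ' = 1.5708 + -1.0·2.5 = -0.9292
R = v/ω = 1.25/-1.0 = -1.2500
x' = -3 + -1.2500·(sin -0.9292 − sin 1.5708) = -0.7486
y' = -1.5 − -1.2500·(cos -0.9292 − cos 1.5708) = -0.7519

(-0.7486, -0.7519, -0.9292)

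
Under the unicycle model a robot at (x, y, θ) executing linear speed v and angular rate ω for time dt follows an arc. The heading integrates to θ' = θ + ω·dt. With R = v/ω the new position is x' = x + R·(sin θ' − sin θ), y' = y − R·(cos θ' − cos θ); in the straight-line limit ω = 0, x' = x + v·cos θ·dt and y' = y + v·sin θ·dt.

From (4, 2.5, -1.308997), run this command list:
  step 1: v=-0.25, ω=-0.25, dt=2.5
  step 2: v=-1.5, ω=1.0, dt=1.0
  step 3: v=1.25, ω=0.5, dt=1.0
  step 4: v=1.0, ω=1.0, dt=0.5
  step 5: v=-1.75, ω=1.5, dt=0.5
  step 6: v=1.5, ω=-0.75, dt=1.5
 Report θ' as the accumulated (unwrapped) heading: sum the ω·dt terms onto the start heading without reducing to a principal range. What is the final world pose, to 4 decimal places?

(6.5724, 3.8369, -0.3090)

step 1: θ'=-1.9340 (R=1.0000) → pose (4.0312, 3.1141, -1.9340)
step 2: θ'=-0.9340 (R=-1.5000) → pose (3.8350, 4.5389, -0.9340)
step 3: θ'=-0.4340 (R=2.5000) → pose (4.7938, 3.7573, -0.4340)
step 4: θ'=0.0660 (R=1.0000) → pose (5.2802, 3.6667, 0.0660)
step 5: θ'=0.8160 (R=-1.1667) → pose (4.5074, 3.3019, 0.8160)
step 6: θ'=-0.3090 (R=-2.0000) → pose (6.5724, 3.8369, -0.3090)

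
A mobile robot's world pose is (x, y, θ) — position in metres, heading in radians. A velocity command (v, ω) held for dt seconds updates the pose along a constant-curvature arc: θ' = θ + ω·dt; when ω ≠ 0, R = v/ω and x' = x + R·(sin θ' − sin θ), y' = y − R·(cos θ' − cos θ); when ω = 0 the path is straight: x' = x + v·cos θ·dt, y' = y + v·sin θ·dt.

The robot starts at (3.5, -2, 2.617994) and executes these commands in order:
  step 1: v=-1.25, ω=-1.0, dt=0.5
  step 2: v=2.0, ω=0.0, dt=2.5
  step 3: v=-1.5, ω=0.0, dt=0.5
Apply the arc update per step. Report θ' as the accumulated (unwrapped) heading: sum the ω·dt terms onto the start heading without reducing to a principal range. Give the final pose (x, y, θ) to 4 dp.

step 1: θ'=2.1180 (R=1.2500) → pose (3.9425, -2.4322, 2.1180)
step 2: θ'=2.1180 (straight) → pose (1.3410, 1.8378, 2.1180)
step 3: θ'=2.1180 (straight) → pose (1.7312, 1.1973, 2.1180)

(1.7312, 1.1973, 2.1180)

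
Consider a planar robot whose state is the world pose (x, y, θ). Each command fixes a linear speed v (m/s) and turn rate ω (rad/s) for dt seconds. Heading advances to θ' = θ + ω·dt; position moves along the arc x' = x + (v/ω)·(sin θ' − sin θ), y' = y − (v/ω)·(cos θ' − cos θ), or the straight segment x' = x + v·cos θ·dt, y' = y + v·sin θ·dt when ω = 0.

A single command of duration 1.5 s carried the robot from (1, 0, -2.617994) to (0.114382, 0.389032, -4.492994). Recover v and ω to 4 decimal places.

v = 0.7500, ω = -1.2500

Δθ = -4.492994 − -2.617994 = -1.875000
ω = Δθ/dt = -1.875000/1.5 = -1.2500
R = Δx/(sin θ' − sin θ) = -0.6000
v = R·ω = -0.6000·-1.2500 = 0.7500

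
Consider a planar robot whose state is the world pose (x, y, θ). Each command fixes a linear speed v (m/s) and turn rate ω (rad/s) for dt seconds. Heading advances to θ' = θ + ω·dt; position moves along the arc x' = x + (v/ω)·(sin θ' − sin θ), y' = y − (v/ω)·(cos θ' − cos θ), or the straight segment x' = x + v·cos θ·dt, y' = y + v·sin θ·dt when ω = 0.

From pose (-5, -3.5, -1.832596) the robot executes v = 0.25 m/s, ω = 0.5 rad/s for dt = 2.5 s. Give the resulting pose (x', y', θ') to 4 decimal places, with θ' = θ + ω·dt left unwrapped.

(-4.7921, -4.0469, -0.5826)

θ' = -1.8326 + 0.5·2.5 = -0.5826
R = v/ω = 0.25/0.5 = 0.5000
x' = -5 + 0.5000·(sin -0.5826 − sin -1.8326) = -4.7921
y' = -3.5 − 0.5000·(cos -0.5826 − cos -1.8326) = -4.0469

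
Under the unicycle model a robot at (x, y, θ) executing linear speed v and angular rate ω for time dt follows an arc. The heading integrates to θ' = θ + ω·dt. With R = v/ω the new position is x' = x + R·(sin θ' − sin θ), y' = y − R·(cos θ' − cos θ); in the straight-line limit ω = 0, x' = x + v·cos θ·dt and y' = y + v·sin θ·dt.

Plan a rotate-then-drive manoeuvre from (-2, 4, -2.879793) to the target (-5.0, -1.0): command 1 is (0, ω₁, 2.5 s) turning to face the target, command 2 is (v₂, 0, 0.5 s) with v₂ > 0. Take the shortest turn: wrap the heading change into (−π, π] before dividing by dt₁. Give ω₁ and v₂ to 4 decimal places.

heading to target = atan2(-1−4, -5−-2) = -2.1112
Δθ = wrap(-2.1112 − -2.8798) = 0.7686; ω₁ = Δθ/dt₁ = 0.3074
distance = √((-5−-2)² + (-1−4)²) = 5.8310; v₂ = distance/dt₂ = 11.6619

ω₁ = 0.3074, v₂ = 11.6619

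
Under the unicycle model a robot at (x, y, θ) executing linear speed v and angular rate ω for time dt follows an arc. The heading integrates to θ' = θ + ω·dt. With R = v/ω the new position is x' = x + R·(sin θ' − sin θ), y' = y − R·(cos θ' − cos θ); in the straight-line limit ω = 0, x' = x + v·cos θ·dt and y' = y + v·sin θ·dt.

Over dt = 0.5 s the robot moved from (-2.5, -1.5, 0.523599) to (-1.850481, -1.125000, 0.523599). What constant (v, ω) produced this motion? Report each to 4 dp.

v = 1.5000, ω = 0.0000

Δθ = 0.523599 − 0.523599 = 0.000000
ω = Δθ/dt = 0.000000/0.5 = 0.0000
ω = 0 → v = (Δx·cos θ + Δy·sin θ)/dt = 1.5000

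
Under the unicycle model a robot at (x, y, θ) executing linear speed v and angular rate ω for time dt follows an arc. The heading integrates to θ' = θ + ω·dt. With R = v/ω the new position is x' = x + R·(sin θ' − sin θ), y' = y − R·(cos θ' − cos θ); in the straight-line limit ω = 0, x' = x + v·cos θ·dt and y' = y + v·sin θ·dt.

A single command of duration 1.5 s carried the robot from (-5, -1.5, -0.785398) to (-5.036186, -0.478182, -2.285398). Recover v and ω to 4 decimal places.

v = -0.7500, ω = -1.0000

Δθ = -2.285398 − -0.785398 = -1.500000
ω = Δθ/dt = -1.500000/1.5 = -1.0000
R = −Δy/(cos θ' − cos θ) = 0.7500
v = R·ω = 0.7500·-1.0000 = -0.7500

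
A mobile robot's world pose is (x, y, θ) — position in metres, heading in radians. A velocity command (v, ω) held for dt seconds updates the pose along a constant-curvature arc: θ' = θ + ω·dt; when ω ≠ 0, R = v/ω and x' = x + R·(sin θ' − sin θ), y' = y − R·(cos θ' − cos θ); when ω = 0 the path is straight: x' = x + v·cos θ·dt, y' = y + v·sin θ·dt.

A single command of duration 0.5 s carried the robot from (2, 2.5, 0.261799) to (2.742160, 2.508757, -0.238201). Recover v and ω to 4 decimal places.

Δθ = -0.238201 − 0.261799 = -0.500000
ω = Δθ/dt = -0.500000/0.5 = -1.0000
R = Δx/(sin θ' − sin θ) = -1.5000
v = R·ω = -1.5000·-1.0000 = 1.5000

v = 1.5000, ω = -1.0000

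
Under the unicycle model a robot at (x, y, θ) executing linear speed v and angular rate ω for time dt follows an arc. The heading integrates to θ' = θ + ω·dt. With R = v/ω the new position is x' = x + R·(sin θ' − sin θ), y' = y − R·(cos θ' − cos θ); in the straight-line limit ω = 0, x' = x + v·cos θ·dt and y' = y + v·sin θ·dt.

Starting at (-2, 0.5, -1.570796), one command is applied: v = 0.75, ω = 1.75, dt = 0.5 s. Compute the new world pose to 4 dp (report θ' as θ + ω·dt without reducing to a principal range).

θ' = -1.5708 + 1.75·0.5 = -0.6958
R = v/ω = 0.75/1.75 = 0.4286
x' = -2 + 0.4286·(sin -0.6958 − sin -1.5708) = -1.8461
y' = 0.5 − 0.4286·(cos -0.6958 − cos -1.5708) = 0.1711

(-1.8461, 0.1711, -0.6958)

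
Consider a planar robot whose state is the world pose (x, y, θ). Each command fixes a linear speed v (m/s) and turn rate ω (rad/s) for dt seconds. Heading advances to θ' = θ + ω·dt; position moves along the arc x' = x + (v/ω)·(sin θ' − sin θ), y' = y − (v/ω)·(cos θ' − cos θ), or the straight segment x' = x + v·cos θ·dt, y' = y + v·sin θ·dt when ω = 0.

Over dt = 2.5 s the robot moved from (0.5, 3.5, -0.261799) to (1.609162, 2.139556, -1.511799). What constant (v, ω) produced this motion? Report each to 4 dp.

v = 0.7500, ω = -0.5000

Δθ = -1.511799 − -0.261799 = -1.250000
ω = Δθ/dt = -1.250000/2.5 = -0.5000
R = −Δy/(cos θ' − cos θ) = -1.5000
v = R·ω = -1.5000·-0.5000 = 0.7500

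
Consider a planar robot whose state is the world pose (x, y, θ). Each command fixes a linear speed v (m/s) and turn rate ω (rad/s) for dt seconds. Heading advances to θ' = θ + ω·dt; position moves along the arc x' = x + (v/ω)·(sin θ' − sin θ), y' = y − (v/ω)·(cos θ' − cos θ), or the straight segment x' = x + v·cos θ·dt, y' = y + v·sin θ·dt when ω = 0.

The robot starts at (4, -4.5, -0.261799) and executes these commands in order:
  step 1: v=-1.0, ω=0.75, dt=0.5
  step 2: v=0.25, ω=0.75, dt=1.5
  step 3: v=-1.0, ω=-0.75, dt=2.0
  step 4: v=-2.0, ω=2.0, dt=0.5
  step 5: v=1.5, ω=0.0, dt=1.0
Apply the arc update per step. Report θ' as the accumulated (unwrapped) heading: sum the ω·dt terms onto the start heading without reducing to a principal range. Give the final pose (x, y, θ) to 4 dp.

(2.3541, -4.3101, 0.7382)

step 1: θ'=0.1132 (R=-1.3333) → pose (3.5043, -4.4631, 0.1132)
step 2: θ'=1.2382 (R=0.3333) → pose (3.7817, -4.2407, 1.2382)
step 3: θ'=-0.2618 (R=1.3333) → pose (2.1764, -5.0933, -0.2618)
step 4: θ'=0.7382 (R=-1.0000) → pose (1.2446, -5.3196, 0.7382)
step 5: θ'=0.7382 (straight) → pose (2.3541, -4.3101, 0.7382)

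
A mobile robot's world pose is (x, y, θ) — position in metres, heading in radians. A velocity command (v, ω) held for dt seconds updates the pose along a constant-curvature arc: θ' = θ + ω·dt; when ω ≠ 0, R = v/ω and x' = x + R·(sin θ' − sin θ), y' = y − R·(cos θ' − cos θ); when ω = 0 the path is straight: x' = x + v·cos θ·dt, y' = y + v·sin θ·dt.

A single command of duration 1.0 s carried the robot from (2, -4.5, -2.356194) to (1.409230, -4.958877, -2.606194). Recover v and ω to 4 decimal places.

v = 0.7500, ω = -0.2500

Δθ = -2.606194 − -2.356194 = -0.250000
ω = Δθ/dt = -0.250000/1.0 = -0.2500
R = Δx/(sin θ' − sin θ) = -3.0000
v = R·ω = -3.0000·-0.2500 = 0.7500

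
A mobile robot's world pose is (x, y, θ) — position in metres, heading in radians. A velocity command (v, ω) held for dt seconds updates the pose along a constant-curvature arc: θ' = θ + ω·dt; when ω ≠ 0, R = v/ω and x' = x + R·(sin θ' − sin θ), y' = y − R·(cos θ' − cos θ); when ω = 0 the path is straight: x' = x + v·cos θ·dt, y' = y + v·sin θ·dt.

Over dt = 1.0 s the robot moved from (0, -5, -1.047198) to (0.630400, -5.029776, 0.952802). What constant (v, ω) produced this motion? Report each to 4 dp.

v = 0.7500, ω = 2.0000

Δθ = 0.952802 − -1.047198 = 2.000000
ω = Δθ/dt = 2.000000/1.0 = 2.0000
R = Δx/(sin θ' − sin θ) = 0.3750
v = R·ω = 0.3750·2.0000 = 0.7500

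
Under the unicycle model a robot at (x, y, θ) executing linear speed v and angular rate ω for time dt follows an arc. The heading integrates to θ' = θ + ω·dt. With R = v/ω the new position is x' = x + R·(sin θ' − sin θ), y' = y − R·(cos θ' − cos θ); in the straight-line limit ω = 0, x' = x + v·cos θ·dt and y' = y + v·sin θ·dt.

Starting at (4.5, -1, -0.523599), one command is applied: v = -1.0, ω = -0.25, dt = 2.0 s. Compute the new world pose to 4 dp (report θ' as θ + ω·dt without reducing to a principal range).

(3.0841, 0.3829, -1.0236)

θ' = -0.5236 + -0.25·2.0 = -1.0236
R = v/ω = -1.0/-0.25 = 4.0000
x' = 4.5 + 4.0000·(sin -1.0236 − sin -0.5236) = 3.0841
y' = -1 − 4.0000·(cos -1.0236 − cos -0.5236) = 0.3829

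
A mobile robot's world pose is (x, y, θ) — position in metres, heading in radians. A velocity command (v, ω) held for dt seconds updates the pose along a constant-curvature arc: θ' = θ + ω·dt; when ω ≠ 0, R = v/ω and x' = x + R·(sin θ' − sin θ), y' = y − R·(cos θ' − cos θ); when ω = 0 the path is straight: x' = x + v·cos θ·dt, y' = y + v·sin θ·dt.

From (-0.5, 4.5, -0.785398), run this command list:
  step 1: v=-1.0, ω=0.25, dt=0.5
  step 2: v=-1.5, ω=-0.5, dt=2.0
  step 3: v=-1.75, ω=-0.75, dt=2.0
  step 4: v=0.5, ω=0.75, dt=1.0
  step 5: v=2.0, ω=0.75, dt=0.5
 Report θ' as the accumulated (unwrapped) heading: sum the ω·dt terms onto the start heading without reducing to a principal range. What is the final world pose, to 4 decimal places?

step 1: θ'=-0.6604 (R=-4.0000) → pose (-0.8747, 4.8306, -0.6604)
step 2: θ'=-1.6604 (R=3.0000) → pose (-2.0224, 7.4683, -1.6604)
step 3: θ'=-3.1604 (R=2.3333) → pose (0.3455, 9.5924, -3.1604)
step 4: θ'=-2.4104 (R=0.6667) → pose (-0.1122, 9.4221, -2.4104)
step 5: θ'=-2.0354 (R=2.6667) → pose (-0.7155, 8.6319, -2.0354)

(-0.7155, 8.6319, -2.0354)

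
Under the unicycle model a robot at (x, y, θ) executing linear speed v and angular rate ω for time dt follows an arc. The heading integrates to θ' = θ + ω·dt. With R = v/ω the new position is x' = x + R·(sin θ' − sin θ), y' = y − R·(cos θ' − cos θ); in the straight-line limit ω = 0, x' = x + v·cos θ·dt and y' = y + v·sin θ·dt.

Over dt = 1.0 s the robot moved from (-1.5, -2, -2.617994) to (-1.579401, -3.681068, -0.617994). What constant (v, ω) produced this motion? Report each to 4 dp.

v = 2.0000, ω = 2.0000

Δθ = -0.617994 − -2.617994 = 2.000000
ω = Δθ/dt = 2.000000/1.0 = 2.0000
R = −Δy/(cos θ' − cos θ) = 1.0000
v = R·ω = 1.0000·2.0000 = 2.0000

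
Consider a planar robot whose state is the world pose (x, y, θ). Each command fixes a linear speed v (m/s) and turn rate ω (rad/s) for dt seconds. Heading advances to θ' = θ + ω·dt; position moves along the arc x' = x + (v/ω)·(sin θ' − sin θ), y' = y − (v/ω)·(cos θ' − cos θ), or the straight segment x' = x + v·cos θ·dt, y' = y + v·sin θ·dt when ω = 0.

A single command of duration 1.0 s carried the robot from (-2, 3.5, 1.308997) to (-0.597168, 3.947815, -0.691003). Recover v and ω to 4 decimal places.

Δθ = -0.691003 − 1.308997 = -2.000000
ω = Δθ/dt = -2.000000/1.0 = -2.0000
R = Δx/(sin θ' − sin θ) = -0.8750
v = R·ω = -0.8750·-2.0000 = 1.7500

v = 1.7500, ω = -2.0000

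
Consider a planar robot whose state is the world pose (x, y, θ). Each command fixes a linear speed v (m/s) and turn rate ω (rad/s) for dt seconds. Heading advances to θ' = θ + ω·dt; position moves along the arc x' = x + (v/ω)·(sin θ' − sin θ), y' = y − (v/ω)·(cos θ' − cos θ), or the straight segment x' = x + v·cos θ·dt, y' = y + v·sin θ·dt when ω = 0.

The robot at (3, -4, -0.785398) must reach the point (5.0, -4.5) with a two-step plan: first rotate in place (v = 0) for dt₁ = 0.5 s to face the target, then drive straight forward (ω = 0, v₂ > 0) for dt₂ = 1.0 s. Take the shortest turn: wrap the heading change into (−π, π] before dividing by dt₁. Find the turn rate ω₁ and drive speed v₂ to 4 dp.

ω₁ = 1.0808, v₂ = 2.0616

heading to target = atan2(-4.5−-4, 5−3) = -0.2450
Δθ = wrap(-0.2450 − -0.7854) = 0.5404; ω₁ = Δθ/dt₁ = 1.0808
distance = √((5−3)² + (-4.5−-4)²) = 2.0616; v₂ = distance/dt₂ = 2.0616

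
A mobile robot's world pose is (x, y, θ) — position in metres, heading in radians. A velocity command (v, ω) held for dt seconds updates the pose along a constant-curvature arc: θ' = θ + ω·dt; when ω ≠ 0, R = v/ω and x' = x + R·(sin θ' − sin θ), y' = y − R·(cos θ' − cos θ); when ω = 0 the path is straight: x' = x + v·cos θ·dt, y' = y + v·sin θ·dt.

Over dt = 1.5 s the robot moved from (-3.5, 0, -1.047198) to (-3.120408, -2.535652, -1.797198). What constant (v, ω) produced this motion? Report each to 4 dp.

v = 1.7500, ω = -0.5000

Δθ = -1.797198 − -1.047198 = -0.750000
ω = Δθ/dt = -0.750000/1.5 = -0.5000
R = −Δy/(cos θ' − cos θ) = -3.5000
v = R·ω = -3.5000·-0.5000 = 1.7500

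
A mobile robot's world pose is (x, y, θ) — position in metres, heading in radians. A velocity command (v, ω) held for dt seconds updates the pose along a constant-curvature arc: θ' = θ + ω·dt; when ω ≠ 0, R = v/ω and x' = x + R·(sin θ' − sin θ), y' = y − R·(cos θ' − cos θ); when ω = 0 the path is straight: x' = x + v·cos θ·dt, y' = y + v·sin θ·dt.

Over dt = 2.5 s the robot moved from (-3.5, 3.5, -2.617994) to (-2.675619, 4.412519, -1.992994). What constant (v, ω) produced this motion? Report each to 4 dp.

Δθ = -1.992994 − -2.617994 = 0.625000
ω = Δθ/dt = 0.625000/2.5 = 0.2500
R = −Δy/(cos θ' − cos θ) = -2.0000
v = R·ω = -2.0000·0.2500 = -0.5000

v = -0.5000, ω = 0.2500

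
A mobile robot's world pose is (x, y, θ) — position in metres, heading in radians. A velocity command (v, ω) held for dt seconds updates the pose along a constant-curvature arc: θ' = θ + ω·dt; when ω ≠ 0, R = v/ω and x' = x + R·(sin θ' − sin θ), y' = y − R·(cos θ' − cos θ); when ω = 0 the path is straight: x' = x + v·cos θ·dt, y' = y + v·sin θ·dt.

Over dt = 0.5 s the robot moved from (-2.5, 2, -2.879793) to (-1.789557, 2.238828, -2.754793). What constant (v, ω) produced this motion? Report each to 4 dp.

Δθ = -2.754793 − -2.879793 = 0.125000
ω = Δθ/dt = 0.125000/0.5 = 0.2500
R = Δx/(sin θ' − sin θ) = -6.0000
v = R·ω = -6.0000·0.2500 = -1.5000

v = -1.5000, ω = 0.2500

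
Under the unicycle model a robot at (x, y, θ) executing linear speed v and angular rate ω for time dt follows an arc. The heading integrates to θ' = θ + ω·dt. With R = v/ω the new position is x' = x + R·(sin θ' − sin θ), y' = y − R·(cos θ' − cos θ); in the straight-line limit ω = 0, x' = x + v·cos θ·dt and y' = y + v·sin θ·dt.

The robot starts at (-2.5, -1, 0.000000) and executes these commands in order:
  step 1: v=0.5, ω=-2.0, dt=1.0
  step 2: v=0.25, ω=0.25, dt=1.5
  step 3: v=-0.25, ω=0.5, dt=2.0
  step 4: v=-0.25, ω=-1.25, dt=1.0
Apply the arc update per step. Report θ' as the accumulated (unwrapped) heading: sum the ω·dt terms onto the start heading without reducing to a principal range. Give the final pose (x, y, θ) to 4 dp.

(-2.6424, -1.0613, -1.8750)

step 1: θ'=-2.0000 (R=-0.2500) → pose (-2.2727, -1.3540, -2.0000)
step 2: θ'=-1.6250 (R=1.0000) → pose (-2.3619, -1.7160, -1.6250)
step 3: θ'=-0.6250 (R=-0.5000) → pose (-2.5686, -1.2834, -0.6250)
step 4: θ'=-1.8750 (R=0.2000) → pose (-2.6424, -1.0613, -1.8750)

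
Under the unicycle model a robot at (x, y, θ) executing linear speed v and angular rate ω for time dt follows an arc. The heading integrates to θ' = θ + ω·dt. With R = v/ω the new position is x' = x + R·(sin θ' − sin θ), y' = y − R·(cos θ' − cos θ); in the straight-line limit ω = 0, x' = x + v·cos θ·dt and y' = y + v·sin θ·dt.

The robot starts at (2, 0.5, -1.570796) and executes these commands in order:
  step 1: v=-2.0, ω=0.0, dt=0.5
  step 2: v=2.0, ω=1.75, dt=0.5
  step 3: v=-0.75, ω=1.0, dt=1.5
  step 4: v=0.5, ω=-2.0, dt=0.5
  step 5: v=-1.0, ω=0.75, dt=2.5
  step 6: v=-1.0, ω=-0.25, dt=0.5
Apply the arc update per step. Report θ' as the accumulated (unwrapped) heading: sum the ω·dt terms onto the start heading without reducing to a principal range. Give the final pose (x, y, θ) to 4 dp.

(0.0561, -1.3121, 1.5542)

step 1: θ'=-1.5708 (straight) → pose (2.0000, 1.5000, -1.5708)
step 2: θ'=-0.6958 (R=1.1429) → pose (2.4103, 0.6228, -0.6958)
step 3: θ'=0.8042 (R=-0.7500) → pose (1.3893, 0.5674, 0.8042)
step 4: θ'=-0.1958 (R=-0.2500) → pose (1.6180, 0.6392, -0.1958)
step 5: θ'=1.6792 (R=-1.3333) → pose (0.0331, -0.8129, 1.6792)
step 6: θ'=1.5542 (R=4.0000) → pose (0.0561, -1.3121, 1.5542)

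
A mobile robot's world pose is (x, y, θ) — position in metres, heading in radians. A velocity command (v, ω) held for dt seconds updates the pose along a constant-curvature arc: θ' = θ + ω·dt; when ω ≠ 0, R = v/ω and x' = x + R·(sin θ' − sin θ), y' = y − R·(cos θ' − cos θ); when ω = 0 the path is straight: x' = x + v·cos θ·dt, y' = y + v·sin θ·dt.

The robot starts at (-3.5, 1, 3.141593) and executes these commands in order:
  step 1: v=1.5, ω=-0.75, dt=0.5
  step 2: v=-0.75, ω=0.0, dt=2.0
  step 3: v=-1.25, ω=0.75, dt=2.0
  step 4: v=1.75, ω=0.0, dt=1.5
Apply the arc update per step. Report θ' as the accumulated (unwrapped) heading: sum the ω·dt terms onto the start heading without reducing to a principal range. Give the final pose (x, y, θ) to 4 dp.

step 1: θ'=2.7666 (R=-2.0000) → pose (-4.2325, 1.1390, 2.7666)
step 2: θ'=2.7666 (straight) → pose (-2.8368, 0.5896, 2.7666)
step 3: θ'=4.2666 (R=-1.6667) → pose (-0.7226, 1.4218, 4.2666)
step 4: θ'=4.2666 (straight) → pose (-1.8544, -0.9467, 4.2666)

(-1.8544, -0.9467, 4.2666)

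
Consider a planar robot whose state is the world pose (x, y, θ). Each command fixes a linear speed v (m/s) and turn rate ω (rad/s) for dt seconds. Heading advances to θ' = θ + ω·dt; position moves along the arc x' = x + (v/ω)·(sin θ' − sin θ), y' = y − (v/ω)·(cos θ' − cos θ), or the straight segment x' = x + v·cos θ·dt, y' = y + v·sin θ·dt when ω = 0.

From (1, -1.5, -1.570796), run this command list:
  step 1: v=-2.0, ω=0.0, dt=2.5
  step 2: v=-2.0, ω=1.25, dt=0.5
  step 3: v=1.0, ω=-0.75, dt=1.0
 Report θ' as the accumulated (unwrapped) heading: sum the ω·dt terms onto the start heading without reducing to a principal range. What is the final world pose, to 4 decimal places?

(0.9392, 3.4898, -1.6958)

step 1: θ'=-1.5708 (straight) → pose (1.0000, 3.5000, -1.5708)
step 2: θ'=-0.9458 (R=-1.6000) → pose (0.6975, 4.4362, -0.9458)
step 3: θ'=-1.6958 (R=-1.3333) → pose (0.9392, 3.4898, -1.6958)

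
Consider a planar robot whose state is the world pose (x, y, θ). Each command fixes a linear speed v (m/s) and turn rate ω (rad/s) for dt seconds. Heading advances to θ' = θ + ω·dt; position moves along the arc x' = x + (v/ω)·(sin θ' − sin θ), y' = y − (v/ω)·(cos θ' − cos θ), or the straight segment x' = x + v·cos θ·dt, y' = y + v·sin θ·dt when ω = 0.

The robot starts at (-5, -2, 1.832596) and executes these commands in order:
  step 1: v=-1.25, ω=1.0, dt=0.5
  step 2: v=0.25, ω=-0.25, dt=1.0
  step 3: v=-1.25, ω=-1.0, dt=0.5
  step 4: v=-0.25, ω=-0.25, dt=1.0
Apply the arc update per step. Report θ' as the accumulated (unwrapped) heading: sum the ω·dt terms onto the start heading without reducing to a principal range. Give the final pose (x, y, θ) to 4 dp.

(-4.7134, -3.1840, 1.3326)

step 1: θ'=2.3326 (R=-1.2500) → pose (-4.6971, -2.5393, 2.3326)
step 2: θ'=2.0826 (R=-1.0000) → pose (-4.8454, -2.3388, 2.0826)
step 3: θ'=1.5826 (R=1.2500) → pose (-4.6853, -2.9362, 1.5826)
step 4: θ'=1.3326 (R=1.0000) → pose (-4.7134, -3.1840, 1.3326)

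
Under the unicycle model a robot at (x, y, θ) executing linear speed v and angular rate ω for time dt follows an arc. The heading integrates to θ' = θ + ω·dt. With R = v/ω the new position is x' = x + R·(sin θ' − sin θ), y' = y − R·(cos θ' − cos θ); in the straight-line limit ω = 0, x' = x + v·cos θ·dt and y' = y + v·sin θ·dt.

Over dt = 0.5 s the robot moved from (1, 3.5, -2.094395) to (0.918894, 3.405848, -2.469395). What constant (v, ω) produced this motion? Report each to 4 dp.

Δθ = -2.469395 − -2.094395 = -0.375000
ω = Δθ/dt = -0.375000/0.5 = -0.7500
R = −Δy/(cos θ' − cos θ) = -0.3333
v = R·ω = -0.3333·-0.7500 = 0.2500

v = 0.2500, ω = -0.7500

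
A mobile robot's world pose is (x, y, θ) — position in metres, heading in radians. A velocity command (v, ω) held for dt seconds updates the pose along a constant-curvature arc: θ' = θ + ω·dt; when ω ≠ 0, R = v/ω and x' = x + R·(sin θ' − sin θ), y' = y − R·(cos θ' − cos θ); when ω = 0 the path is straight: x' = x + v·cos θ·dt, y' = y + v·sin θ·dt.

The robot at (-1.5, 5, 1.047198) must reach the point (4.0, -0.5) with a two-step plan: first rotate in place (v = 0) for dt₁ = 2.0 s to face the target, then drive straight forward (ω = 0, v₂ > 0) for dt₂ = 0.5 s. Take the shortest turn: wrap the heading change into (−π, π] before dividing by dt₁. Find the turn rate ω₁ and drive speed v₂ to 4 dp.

ω₁ = -0.9163, v₂ = 15.5563

heading to target = atan2(-0.5−5, 4−-1.5) = -0.7854
Δθ = wrap(-0.7854 − 1.0472) = -1.8326; ω₁ = Δθ/dt₁ = -0.9163
distance = √((4−-1.5)² + (-0.5−5)²) = 7.7782; v₂ = distance/dt₂ = 15.5563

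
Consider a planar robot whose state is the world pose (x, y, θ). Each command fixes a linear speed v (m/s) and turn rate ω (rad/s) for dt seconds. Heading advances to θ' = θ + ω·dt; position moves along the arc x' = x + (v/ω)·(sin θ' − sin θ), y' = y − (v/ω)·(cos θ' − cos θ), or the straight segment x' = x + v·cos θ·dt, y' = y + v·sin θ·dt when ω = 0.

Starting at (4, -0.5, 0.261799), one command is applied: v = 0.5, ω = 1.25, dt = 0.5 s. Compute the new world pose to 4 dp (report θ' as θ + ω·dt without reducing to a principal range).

(4.2065, -0.3664, 0.8868)

θ' = 0.2618 + 1.25·0.5 = 0.8868
R = v/ω = 0.5/1.25 = 0.4000
x' = 4 + 0.4000·(sin 0.8868 − sin 0.2618) = 4.2065
y' = -0.5 − 0.4000·(cos 0.8868 − cos 0.2618) = -0.3664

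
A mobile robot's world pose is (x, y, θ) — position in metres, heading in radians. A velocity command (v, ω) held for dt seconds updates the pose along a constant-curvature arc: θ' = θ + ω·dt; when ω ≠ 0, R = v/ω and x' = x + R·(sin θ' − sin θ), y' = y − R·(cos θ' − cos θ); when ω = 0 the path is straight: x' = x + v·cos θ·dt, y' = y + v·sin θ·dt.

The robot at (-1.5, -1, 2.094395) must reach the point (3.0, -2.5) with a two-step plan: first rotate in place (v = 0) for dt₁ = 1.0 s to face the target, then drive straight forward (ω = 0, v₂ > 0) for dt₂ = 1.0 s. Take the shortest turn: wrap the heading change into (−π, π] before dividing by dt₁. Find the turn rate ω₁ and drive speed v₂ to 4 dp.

ω₁ = -2.4161, v₂ = 4.7434

heading to target = atan2(-2.5−-1, 3−-1.5) = -0.3218
Δθ = wrap(-0.3218 − 2.0944) = -2.4161; ω₁ = Δθ/dt₁ = -2.4161
distance = √((3−-1.5)² + (-2.5−-1)²) = 4.7434; v₂ = distance/dt₂ = 4.7434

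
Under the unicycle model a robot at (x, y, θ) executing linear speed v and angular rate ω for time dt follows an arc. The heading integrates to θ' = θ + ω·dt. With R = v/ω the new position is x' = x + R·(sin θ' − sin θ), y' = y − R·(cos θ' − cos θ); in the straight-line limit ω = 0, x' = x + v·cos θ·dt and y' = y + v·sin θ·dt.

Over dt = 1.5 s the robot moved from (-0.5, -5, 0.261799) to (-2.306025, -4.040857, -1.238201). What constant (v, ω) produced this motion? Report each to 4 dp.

v = -1.5000, ω = -1.0000

Δθ = -1.238201 − 0.261799 = -1.500000
ω = Δθ/dt = -1.500000/1.5 = -1.0000
R = Δx/(sin θ' − sin θ) = 1.5000
v = R·ω = 1.5000·-1.0000 = -1.5000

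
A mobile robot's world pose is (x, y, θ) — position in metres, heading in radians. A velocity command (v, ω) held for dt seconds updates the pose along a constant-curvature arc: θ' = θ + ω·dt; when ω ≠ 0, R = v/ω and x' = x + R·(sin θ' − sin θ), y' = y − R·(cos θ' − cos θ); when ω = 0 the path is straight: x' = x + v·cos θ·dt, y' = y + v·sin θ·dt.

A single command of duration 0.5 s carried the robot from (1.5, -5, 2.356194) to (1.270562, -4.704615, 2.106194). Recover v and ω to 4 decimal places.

Δθ = 2.106194 − 2.356194 = -0.250000
ω = Δθ/dt = -0.250000/0.5 = -0.5000
R = −Δy/(cos θ' − cos θ) = -1.5000
v = R·ω = -1.5000·-0.5000 = 0.7500

v = 0.7500, ω = -0.5000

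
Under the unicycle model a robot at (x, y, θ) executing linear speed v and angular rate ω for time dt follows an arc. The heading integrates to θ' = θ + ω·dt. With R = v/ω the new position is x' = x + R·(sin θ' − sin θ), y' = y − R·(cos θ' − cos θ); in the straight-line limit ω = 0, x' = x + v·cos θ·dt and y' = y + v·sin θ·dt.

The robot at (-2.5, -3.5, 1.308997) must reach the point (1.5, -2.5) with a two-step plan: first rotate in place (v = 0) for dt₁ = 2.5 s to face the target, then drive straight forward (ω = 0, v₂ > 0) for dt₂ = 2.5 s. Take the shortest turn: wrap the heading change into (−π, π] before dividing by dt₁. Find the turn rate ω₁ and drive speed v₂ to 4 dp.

ω₁ = -0.4256, v₂ = 1.6492

heading to target = atan2(-2.5−-3.5, 1.5−-2.5) = 0.2450
Δθ = wrap(0.2450 − 1.3090) = -1.0640; ω₁ = Δθ/dt₁ = -0.4256
distance = √((1.5−-2.5)² + (-2.5−-3.5)²) = 4.1231; v₂ = distance/dt₂ = 1.6492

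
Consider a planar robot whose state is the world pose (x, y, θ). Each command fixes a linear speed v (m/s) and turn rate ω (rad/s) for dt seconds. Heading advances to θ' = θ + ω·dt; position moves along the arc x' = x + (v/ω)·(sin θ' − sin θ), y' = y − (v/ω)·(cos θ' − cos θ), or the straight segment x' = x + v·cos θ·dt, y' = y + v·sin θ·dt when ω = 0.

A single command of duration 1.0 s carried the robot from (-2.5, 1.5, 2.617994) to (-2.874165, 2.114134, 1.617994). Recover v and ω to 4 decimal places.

v = 0.7500, ω = -1.0000

Δθ = 1.617994 − 2.617994 = -1.000000
ω = Δθ/dt = -1.000000/1.0 = -1.0000
R = −Δy/(cos θ' − cos θ) = -0.7500
v = R·ω = -0.7500·-1.0000 = 0.7500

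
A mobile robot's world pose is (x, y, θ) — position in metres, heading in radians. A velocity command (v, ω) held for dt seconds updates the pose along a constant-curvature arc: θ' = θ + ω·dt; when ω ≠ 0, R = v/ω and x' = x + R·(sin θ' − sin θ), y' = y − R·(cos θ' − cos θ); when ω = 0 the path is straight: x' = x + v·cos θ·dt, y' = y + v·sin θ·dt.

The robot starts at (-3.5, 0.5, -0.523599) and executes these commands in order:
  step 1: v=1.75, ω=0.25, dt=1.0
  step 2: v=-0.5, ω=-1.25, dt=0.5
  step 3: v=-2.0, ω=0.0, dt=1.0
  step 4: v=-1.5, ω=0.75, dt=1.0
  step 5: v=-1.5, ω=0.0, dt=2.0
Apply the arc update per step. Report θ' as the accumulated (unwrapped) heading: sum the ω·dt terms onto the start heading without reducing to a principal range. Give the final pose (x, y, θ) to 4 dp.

(-7.5774, 2.7002, -0.1486)

step 1: θ'=-0.2736 (R=7.0000) → pose (-1.8914, -0.1775, -0.2736)
step 2: θ'=-0.8986 (R=0.4000) → pose (-2.0963, -0.0414, -0.8986)
step 3: θ'=-0.8986 (straight) → pose (-3.3417, 1.5235, -0.8986)
step 4: θ'=-0.1486 (R=-2.0000) → pose (-4.6105, 2.2560, -0.1486)
step 5: θ'=-0.1486 (straight) → pose (-7.5774, 2.7002, -0.1486)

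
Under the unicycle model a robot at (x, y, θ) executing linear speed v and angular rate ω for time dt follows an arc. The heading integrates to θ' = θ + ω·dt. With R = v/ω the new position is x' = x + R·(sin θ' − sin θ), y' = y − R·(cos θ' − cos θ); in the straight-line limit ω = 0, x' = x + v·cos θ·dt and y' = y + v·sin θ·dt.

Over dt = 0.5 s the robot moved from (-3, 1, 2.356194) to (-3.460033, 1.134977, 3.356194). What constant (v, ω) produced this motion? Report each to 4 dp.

v = 1.0000, ω = 2.0000

Δθ = 3.356194 − 2.356194 = 1.000000
ω = Δθ/dt = 1.000000/0.5 = 2.0000
R = Δx/(sin θ' − sin θ) = 0.5000
v = R·ω = 0.5000·2.0000 = 1.0000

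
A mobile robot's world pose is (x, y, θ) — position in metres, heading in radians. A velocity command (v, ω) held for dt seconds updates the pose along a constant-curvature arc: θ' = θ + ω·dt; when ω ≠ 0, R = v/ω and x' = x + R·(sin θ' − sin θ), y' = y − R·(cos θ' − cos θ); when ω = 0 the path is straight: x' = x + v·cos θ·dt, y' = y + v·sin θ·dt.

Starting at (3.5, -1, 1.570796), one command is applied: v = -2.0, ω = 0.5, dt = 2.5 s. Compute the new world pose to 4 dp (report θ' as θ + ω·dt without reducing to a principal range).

θ' = 1.5708 + 0.5·2.5 = 2.8208
R = v/ω = -2.0/0.5 = -4.0000
x' = 3.5 + -4.0000·(sin 2.8208 − sin 1.5708) = 6.2387
y' = -1 − -4.0000·(cos 2.8208 − cos 1.5708) = -4.7959

(6.2387, -4.7959, 2.8208)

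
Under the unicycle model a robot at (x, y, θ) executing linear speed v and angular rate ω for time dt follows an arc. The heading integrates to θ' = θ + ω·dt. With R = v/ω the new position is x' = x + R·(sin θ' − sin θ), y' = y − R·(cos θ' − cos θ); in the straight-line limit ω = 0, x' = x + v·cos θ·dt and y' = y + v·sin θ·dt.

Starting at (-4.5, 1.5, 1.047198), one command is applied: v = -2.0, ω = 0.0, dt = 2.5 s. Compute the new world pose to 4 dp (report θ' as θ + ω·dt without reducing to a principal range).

θ' = 1.0472 + 0.0·2.5 = 1.0472
ω = 0 → straight: x' = -4.5 + -2.0·cos(1.0472)·2.5 = -7.0000
y' = 1.5 + -2.0·sin(1.0472)·2.5 = -2.8301

(-7.0000, -2.8301, 1.0472)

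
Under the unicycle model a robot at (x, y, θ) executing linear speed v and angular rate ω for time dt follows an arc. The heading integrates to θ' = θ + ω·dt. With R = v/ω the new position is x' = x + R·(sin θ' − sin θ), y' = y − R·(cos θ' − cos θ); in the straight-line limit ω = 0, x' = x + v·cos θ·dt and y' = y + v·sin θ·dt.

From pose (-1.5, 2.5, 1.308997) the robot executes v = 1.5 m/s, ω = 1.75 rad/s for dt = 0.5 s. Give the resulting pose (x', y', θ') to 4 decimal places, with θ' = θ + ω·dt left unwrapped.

θ' = 1.3090 + 1.75·0.5 = 2.1840
R = v/ω = 1.5/1.75 = 0.8571
x' = -1.5 + 0.8571·(sin 2.1840 − sin 1.3090) = -1.6270
y' = 2.5 − 0.8571·(cos 2.1840 − cos 1.3090) = 3.2151

(-1.6270, 3.2151, 2.1840)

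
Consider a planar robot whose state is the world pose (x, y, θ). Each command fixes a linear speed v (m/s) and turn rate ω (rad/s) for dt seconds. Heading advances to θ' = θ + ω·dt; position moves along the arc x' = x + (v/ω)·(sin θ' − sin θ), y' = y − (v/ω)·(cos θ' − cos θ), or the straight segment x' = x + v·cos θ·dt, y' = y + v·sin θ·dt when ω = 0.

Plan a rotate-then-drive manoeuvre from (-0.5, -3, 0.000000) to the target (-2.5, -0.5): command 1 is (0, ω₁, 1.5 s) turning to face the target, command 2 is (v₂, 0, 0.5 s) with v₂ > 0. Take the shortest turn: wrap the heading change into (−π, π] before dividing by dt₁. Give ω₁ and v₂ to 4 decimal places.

ω₁ = 1.4970, v₂ = 6.4031

heading to target = atan2(-0.5−-3, -2.5−-0.5) = 2.2455
Δθ = wrap(2.2455 − 0.0000) = 2.2455; ω₁ = Δθ/dt₁ = 1.4970
distance = √((-2.5−-0.5)² + (-0.5−-3)²) = 3.2016; v₂ = distance/dt₂ = 6.4031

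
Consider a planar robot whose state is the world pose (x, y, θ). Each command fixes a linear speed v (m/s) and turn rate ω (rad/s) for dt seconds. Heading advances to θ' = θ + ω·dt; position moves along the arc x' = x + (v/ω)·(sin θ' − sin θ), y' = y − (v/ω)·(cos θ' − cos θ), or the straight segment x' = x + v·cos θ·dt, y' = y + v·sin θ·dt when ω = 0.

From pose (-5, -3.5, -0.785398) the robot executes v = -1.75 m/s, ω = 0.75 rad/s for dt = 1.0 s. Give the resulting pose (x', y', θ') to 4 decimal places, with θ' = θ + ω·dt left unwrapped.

θ' = -0.7854 + 0.75·1.0 = -0.0354
R = v/ω = -1.75/0.75 = -2.3333
x' = -5 + -2.3333·(sin -0.0354 − sin -0.7854) = -6.5673
y' = -3.5 − -2.3333·(cos -0.0354 − cos -0.7854) = -2.8180

(-6.5673, -2.8180, -0.0354)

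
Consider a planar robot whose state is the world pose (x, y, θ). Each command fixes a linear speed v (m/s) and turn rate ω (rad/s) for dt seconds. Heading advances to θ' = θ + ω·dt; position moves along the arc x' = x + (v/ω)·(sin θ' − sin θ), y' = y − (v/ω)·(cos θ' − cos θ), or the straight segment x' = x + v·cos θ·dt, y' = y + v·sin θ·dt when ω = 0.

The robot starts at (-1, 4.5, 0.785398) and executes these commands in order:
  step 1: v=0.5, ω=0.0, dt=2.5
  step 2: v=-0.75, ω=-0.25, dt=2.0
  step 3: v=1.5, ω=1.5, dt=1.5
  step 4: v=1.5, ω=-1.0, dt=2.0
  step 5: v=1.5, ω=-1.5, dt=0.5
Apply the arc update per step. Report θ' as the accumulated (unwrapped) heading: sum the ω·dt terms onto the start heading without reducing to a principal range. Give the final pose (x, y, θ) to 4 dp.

step 1: θ'=0.7854 (straight) → pose (-0.1161, 5.3839, 0.7854)
step 2: θ'=0.2854 (R=3.0000) → pose (-1.3928, 4.6266, 0.2854)
step 3: θ'=2.5354 (R=1.0000) → pose (-1.1046, 6.4079, 2.5354)
step 4: θ'=0.5354 (R=-1.5000) → pose (-1.0153, 8.9308, 0.5354)
step 5: θ'=-0.2146 (R=-1.0000) → pose (-0.2921, 9.0478, -0.2146)

(-0.2921, 9.0478, -0.2146)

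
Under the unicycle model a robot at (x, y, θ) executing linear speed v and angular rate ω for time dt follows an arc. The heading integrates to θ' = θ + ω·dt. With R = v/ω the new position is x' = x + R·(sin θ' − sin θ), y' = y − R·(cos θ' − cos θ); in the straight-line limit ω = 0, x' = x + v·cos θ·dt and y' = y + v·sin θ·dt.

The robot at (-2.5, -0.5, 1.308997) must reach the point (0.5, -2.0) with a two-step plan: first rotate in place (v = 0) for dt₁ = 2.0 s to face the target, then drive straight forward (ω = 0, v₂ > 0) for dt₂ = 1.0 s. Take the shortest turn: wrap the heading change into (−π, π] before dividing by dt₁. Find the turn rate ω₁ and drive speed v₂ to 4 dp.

ω₁ = -0.8863, v₂ = 3.3541

heading to target = atan2(-2−-0.5, 0.5−-2.5) = -0.4636
Δθ = wrap(-0.4636 − 1.3090) = -1.7726; ω₁ = Δθ/dt₁ = -0.8863
distance = √((0.5−-2.5)² + (-2−-0.5)²) = 3.3541; v₂ = distance/dt₂ = 3.3541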